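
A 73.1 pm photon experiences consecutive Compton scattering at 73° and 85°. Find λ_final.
77.0318 pm

Apply Compton shift twice:

First scattering at θ₁ = 73°:
Δλ₁ = λ_C(1 - cos(73°))
Δλ₁ = 2.4263 × 0.7076
Δλ₁ = 1.7169 pm

After first scattering:
λ₁ = 73.1 + 1.7169 = 74.8169 pm

Second scattering at θ₂ = 85°:
Δλ₂ = λ_C(1 - cos(85°))
Δλ₂ = 2.4263 × 0.9128
Δλ₂ = 2.2148 pm

Final wavelength:
λ₂ = 74.8169 + 2.2148 = 77.0318 pm

Total shift: Δλ_total = 1.7169 + 2.2148 = 3.9318 pm

(Intermediate values are shown rounded; full precision is carried through to the final answer.)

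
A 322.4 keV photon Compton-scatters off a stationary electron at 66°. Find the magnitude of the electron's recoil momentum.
1.6683e-22 kg·m/s

The electron is initially at rest, so by conservation of momentum:
p⃗_e = p⃗₀ − p⃗'  (incident photon momentum minus scattered photon momentum)

Photon momentum magnitudes (p = h/λ = E/c):
λ₀ = hc/E₀ = 3.8457 pm → p₀ = h/λ₀ = 1.7230e-22 kg·m/s
Δλ = λ_C(1 − cos 66°) = 1.4394 pm
λ' = 5.2851 pm → p' = h/λ' = 1.2537e-22 kg·m/s

The scattered photon makes angle θ = 66° with the incident direction, so by the law of cosines:
|p⃗_e|² = p₀² + p'² − 2p₀p'cos θ
|p⃗_e|² = (1.7230e-22)² + (1.2537e-22)² − 2·1.7230e-22·1.2537e-22·cos(66°)
|p⃗_e| = 1.6683e-22 kg·m/s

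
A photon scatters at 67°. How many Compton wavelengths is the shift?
0.6093 λ_C

The Compton shift formula is:
Δλ = λ_C(1 - cos θ)

Dividing both sides by λ_C:
Δλ/λ_C = 1 - cos θ

For θ = 67°:
Δλ/λ_C = 1 - cos(67°)
Δλ/λ_C = 1 - 0.3907
Δλ/λ_C = 0.6093

This means the shift is 0.6093 × λ_C = 1.4783 pm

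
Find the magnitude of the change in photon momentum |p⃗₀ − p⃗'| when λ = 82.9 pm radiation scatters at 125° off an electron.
1.3868e-23 kg·m/s

Photon momentum magnitude is p = h/λ.

Initial momentum:
p₀ = h/λ = 6.6261e-34/8.2900e-11 = 7.9928e-24 kg·m/s

After scattering:
λ' = λ + Δλ = 82.9 + 3.8180 = 86.7180 pm
p' = h/λ' = 6.6261e-34/8.6718e-11 = 7.6409e-24 kg·m/s

Momentum is a vector; the scattered photon's direction makes angle θ = 125° with the incident direction. The magnitude of the vector change Δp⃗ = p⃗₀ − p⃗' is found from the law of cosines:
|Δp⃗|² = p₀² + p'² − 2p₀p'cos θ
|Δp⃗|² = (7.9928e-24)² + (7.6409e-24)² − 2·7.9928e-24·7.6409e-24·cos(125°)
|Δp⃗| = 1.3868e-23 kg·m/s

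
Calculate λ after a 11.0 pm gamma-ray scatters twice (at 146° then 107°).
18.5735 pm

Apply Compton shift twice:

First scattering at θ₁ = 146°:
Δλ₁ = λ_C(1 - cos(146°))
Δλ₁ = 2.4263 × 1.8290
Δλ₁ = 4.4378 pm

After first scattering:
λ₁ = 11.0 + 4.4378 = 15.4378 pm

Second scattering at θ₂ = 107°:
Δλ₂ = λ_C(1 - cos(107°))
Δλ₂ = 2.4263 × 1.2924
Δλ₂ = 3.1357 pm

Final wavelength:
λ₂ = 15.4378 + 3.1357 = 18.5735 pm

Total shift: Δλ_total = 4.4378 + 3.1357 = 7.5735 pm

(Intermediate values are shown rounded; full precision is carried through to the final answer.)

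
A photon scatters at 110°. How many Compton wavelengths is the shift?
1.3420 λ_C

The Compton shift formula is:
Δλ = λ_C(1 - cos θ)

Dividing both sides by λ_C:
Δλ/λ_C = 1 - cos θ

For θ = 110°:
Δλ/λ_C = 1 - cos(110°)
Δλ/λ_C = 1 - -0.3420
Δλ/λ_C = 1.3420

This means the shift is 1.3420 × λ_C = 3.2562 pm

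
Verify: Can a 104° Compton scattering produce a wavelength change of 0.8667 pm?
No, inconsistent

Calculate the expected shift for θ = 104°:

Δλ_expected = λ_C(1 - cos(104°))
Δλ_expected = 2.4263 × (1 - cos(104°))
Δλ_expected = 2.4263 × 1.2419
Δλ_expected = 3.0133 pm

Given shift: 0.8667 pm
Expected shift: 3.0133 pm
Difference: 2.1466 pm

The values do not match. The given shift corresponds to θ ≈ 50.0°, not 104°.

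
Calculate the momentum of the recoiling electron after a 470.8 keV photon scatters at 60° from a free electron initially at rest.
2.2280e-22 kg·m/s

The electron is initially at rest, so by conservation of momentum:
p⃗_e = p⃗₀ − p⃗'  (incident photon momentum minus scattered photon momentum)

Photon momentum magnitudes (p = h/λ = E/c):
λ₀ = hc/E₀ = 2.6335 pm → p₀ = h/λ₀ = 2.5161e-22 kg·m/s
Δλ = λ_C(1 − cos 60°) = 1.2132 pm
λ' = 3.8466 pm → p' = h/λ' = 1.7226e-22 kg·m/s

The scattered photon makes angle θ = 60° with the incident direction, so by the law of cosines:
|p⃗_e|² = p₀² + p'² − 2p₀p'cos θ
|p⃗_e|² = (2.5161e-22)² + (1.7226e-22)² − 2·2.5161e-22·1.7226e-22·cos(60°)
|p⃗_e| = 2.2280e-22 kg·m/s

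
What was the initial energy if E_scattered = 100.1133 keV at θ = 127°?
145.9000 keV

Convert final energy to wavelength (hc ≈ 1239.842 keV·pm):
λ' = hc/E' = 1239.842 / 100.1133 = 12.3844 pm

Calculate the Compton shift:
Δλ = λ_C(1 - cos(127°))
Δλ = 2.4263 × (1 - cos(127°))
Δλ = 3.8865 pm

Initial wavelength:
λ = λ' - Δλ = 12.3844 - 3.8865 = 8.4979 pm

Initial energy:
E = hc/λ = 1239.842 / 8.4979 = 145.9000 keV

(Intermediate values are shown rounded; full precision is carried through to the final answer.)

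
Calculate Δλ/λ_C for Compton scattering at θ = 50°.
0.3572 λ_C

The Compton shift formula is:
Δλ = λ_C(1 - cos θ)

Dividing both sides by λ_C:
Δλ/λ_C = 1 - cos θ

For θ = 50°:
Δλ/λ_C = 1 - cos(50°)
Δλ/λ_C = 1 - 0.6428
Δλ/λ_C = 0.3572

This means the shift is 0.3572 × λ_C = 0.8667 pm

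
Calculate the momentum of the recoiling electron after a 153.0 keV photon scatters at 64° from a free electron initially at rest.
8.1040e-23 kg·m/s

The electron is initially at rest, so by conservation of momentum:
p⃗_e = p⃗₀ − p⃗'  (incident photon momentum minus scattered photon momentum)

Photon momentum magnitudes (p = h/λ = E/c):
λ₀ = hc/E₀ = 8.1035 pm → p₀ = h/λ₀ = 8.1768e-23 kg·m/s
Δλ = λ_C(1 − cos 64°) = 1.3627 pm
λ' = 9.4662 pm → p' = h/λ' = 6.9997e-23 kg·m/s

The scattered photon makes angle θ = 64° with the incident direction, so by the law of cosines:
|p⃗_e|² = p₀² + p'² − 2p₀p'cos θ
|p⃗_e|² = (8.1768e-23)² + (6.9997e-23)² − 2·8.1768e-23·6.9997e-23·cos(64°)
|p⃗_e| = 8.1040e-23 kg·m/s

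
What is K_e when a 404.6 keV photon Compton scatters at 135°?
232.5511 keV

By energy conservation: K_e = E_initial - E_final

First find the scattered photon energy:
Initial wavelength: λ = hc/E = 3.0644 pm
Compton shift: Δλ = λ_C(1 - cos(135°)) = 4.1420 pm
Final wavelength: λ' = 3.0644 + 4.1420 = 7.2063 pm
Final photon energy: E' = hc/λ' = 172.0489 keV

Electron kinetic energy:
K_e = E - E' = 404.6000 - 172.0489 = 232.5511 keV

(Intermediate values are shown rounded; full precision is carried through to the final answer.)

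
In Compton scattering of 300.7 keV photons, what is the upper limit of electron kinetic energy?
162.5685 keV

Maximum energy transfer occurs at θ = 180° (backscattering).

Initial photon: E₀ = 300.7 keV → λ₀ = 4.1232 pm

Maximum Compton shift (at 180°):
Δλ_max = 2λ_C = 2 × 2.4263 = 4.8526 pm

Final wavelength:
λ' = 4.1232 + 4.8526 = 8.9758 pm

Minimum photon energy (maximum energy to electron):
E'_min = hc/λ' = 138.1315 keV

Maximum electron kinetic energy:
K_max = E₀ - E'_min = 300.7000 - 138.1315 = 162.5685 keV

(Intermediate values are shown rounded; full precision is carried through to the final answer.)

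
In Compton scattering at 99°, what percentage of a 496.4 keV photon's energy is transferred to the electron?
0.5291 (or 52.91%)

Calculate initial and final photon energies:

Initial: E₀ = 496.4 keV → λ₀ = 2.4977 pm
Compton shift: Δλ = 2.8059 pm
Final wavelength: λ' = 5.3035 pm
Final energy: E' = 233.7765 keV

Fractional energy loss:
(E₀ - E')/E₀ = (496.4000 - 233.7765)/496.4000
= 262.6235/496.4000
= 0.5291
= 52.91%

(Intermediate values are shown rounded; full precision is carried through to the final answer.)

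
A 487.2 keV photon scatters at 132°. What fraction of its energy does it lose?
0.6141 (or 61.41%)

Calculate initial and final photon energies:

Initial: E₀ = 487.2 keV → λ₀ = 2.5448 pm
Compton shift: Δλ = 4.0498 pm
Final wavelength: λ' = 6.5947 pm
Final energy: E' = 188.0070 keV

Fractional energy loss:
(E₀ - E')/E₀ = (487.2000 - 188.0070)/487.2000
= 299.1930/487.2000
= 0.6141
= 61.41%

(Intermediate values are shown rounded; full precision is carried through to the final answer.)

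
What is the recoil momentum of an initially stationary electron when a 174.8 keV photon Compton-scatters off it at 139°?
1.4271e-22 kg·m/s

The electron is initially at rest, so by conservation of momentum:
p⃗_e = p⃗₀ − p⃗'  (incident photon momentum minus scattered photon momentum)

Photon momentum magnitudes (p = h/λ = E/c):
λ₀ = hc/E₀ = 7.0929 pm → p₀ = h/λ₀ = 9.3418e-23 kg·m/s
Δλ = λ_C(1 − cos 139°) = 4.2575 pm
λ' = 11.3504 pm → p' = h/λ' = 5.8377e-23 kg·m/s

The scattered photon makes angle θ = 139° with the incident direction, so by the law of cosines:
|p⃗_e|² = p₀² + p'² − 2p₀p'cos θ
|p⃗_e|² = (9.3418e-23)² + (5.8377e-23)² − 2·9.3418e-23·5.8377e-23·cos(139°)
|p⃗_e| = 1.4271e-22 kg·m/s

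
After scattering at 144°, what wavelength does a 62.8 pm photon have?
67.1892 pm

Using the Compton scattering formula:
λ' = λ + Δλ = λ + λ_C(1 - cos θ)

Given:
- Initial wavelength λ = 62.8 pm
- Scattering angle θ = 144°
- Compton wavelength λ_C ≈ 2.4263 pm

Calculate the shift:
Δλ = 2.4263 × (1 - cos(144°))
Δλ = 2.4263 × 1.8090
Δλ = 4.3892 pm

Final wavelength:
λ' = 62.8 + 4.3892 = 67.1892 pm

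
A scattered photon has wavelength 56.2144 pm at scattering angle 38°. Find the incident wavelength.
55.7000 pm

From λ' = λ + Δλ, we have λ = λ' - Δλ

First calculate the Compton shift:
Δλ = λ_C(1 - cos θ)
Δλ = 2.4263 × (1 - cos(38°))
Δλ = 2.4263 × 0.2120
Δλ = 0.5144 pm

Initial wavelength:
λ = λ' - Δλ
λ = 56.2144 - 0.5144
λ = 55.7000 pm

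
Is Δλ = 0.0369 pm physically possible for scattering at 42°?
No, inconsistent

Calculate the expected shift for θ = 42°:

Δλ_expected = λ_C(1 - cos(42°))
Δλ_expected = 2.4263 × (1 - cos(42°))
Δλ_expected = 2.4263 × 0.2569
Δλ_expected = 0.6232 pm

Given shift: 0.0369 pm
Expected shift: 0.6232 pm
Difference: 0.5863 pm

The values do not match. The given shift corresponds to θ ≈ 10.0°, not 42°.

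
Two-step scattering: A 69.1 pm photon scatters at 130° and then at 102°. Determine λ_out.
76.0167 pm

Apply Compton shift twice:

First scattering at θ₁ = 130°:
Δλ₁ = λ_C(1 - cos(130°))
Δλ₁ = 2.4263 × 1.6428
Δλ₁ = 3.9859 pm

After first scattering:
λ₁ = 69.1 + 3.9859 = 73.0859 pm

Second scattering at θ₂ = 102°:
Δλ₂ = λ_C(1 - cos(102°))
Δλ₂ = 2.4263 × 1.2079
Δλ₂ = 2.9308 pm

Final wavelength:
λ₂ = 73.0859 + 2.9308 = 76.0167 pm

Total shift: Δλ_total = 3.9859 + 2.9308 = 6.9167 pm

(Intermediate values are shown rounded; full precision is carried through to the final answer.)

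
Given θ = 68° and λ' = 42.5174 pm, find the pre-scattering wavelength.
41.0000 pm

From λ' = λ + Δλ, we have λ = λ' - Δλ

First calculate the Compton shift:
Δλ = λ_C(1 - cos θ)
Δλ = 2.4263 × (1 - cos(68°))
Δλ = 2.4263 × 0.6254
Δλ = 1.5174 pm

Initial wavelength:
λ = λ' - Δλ
λ = 42.5174 - 1.5174
λ = 41.0000 pm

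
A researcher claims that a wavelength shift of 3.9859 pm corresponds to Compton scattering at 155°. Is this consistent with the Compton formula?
No, inconsistent

Calculate the expected shift for θ = 155°:

Δλ_expected = λ_C(1 - cos(155°))
Δλ_expected = 2.4263 × (1 - cos(155°))
Δλ_expected = 2.4263 × 1.9063
Δλ_expected = 4.6253 pm

Given shift: 3.9859 pm
Expected shift: 4.6253 pm
Difference: 0.6394 pm

The values do not match. The given shift corresponds to θ ≈ 130.0°, not 155°.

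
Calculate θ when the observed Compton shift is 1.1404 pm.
58.00°

From the Compton formula Δλ = λ_C(1 - cos θ), we can solve for θ:

cos θ = 1 - Δλ/λ_C

Given:
- Δλ = 1.1404 pm
- λ_C = h/(m_e·c) ≈ 2.42631024 pm

cos θ = 1 - 1.1404/2.42631024
cos θ = 1 - 0.470014
cos θ = 0.529986

θ = arccos(0.529986)
θ = 58.00°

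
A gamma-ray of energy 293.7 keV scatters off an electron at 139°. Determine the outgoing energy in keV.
146.2263 keV

First convert energy to wavelength:
λ = hc/E, with hc ≈ 1239.842 keV·pm (i.e. 1239.842 eV·nm)

For E = 293.7 keV = 293700 eV:
λ = 1239.842 keV·pm / 293.7 keV
λ = 4.2215 pm

Calculate the Compton shift:
Δλ = λ_C(1 - cos(139°)) = 2.4263 × 1.7547
Δλ = 4.2575 pm

Final wavelength:
λ' = 4.2215 + 4.2575 = 8.4789 pm

Final energy:
E' = hc/λ' = 1239.842 / 8.4789 = 146.2263 keV

(Intermediate values are shown rounded; full precision is carried through to the final answer.)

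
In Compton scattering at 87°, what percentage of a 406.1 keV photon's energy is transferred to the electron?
0.4296 (or 42.96%)

Calculate initial and final photon energies:

Initial: E₀ = 406.1 keV → λ₀ = 3.0530 pm
Compton shift: Δλ = 2.2993 pm
Final wavelength: λ' = 5.3524 pm
Final energy: E' = 231.6434 keV

Fractional energy loss:
(E₀ - E')/E₀ = (406.1000 - 231.6434)/406.1000
= 174.4566/406.1000
= 0.4296
= 42.96%

(Intermediate values are shown rounded; full precision is carried through to the final answer.)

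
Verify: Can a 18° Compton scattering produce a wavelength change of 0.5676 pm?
No, inconsistent

Calculate the expected shift for θ = 18°:

Δλ_expected = λ_C(1 - cos(18°))
Δλ_expected = 2.4263 × (1 - cos(18°))
Δλ_expected = 2.4263 × 0.0489
Δλ_expected = 0.1188 pm

Given shift: 0.5676 pm
Expected shift: 0.1188 pm
Difference: 0.4489 pm

The values do not match. The given shift corresponds to θ ≈ 40.0°, not 18°.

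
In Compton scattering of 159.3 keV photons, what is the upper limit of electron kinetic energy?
61.1777 keV

Maximum energy transfer occurs at θ = 180° (backscattering).

Initial photon: E₀ = 159.3 keV → λ₀ = 7.7831 pm

Maximum Compton shift (at 180°):
Δλ_max = 2λ_C = 2 × 2.4263 = 4.8526 pm

Final wavelength:
λ' = 7.7831 + 4.8526 = 12.6357 pm

Minimum photon energy (maximum energy to electron):
E'_min = hc/λ' = 98.1223 keV

Maximum electron kinetic energy:
K_max = E₀ - E'_min = 159.3000 - 98.1223 = 61.1777 keV

(Intermediate values are shown rounded; full precision is carried through to the final answer.)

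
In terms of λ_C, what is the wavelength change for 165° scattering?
1.9659 λ_C

The Compton shift formula is:
Δλ = λ_C(1 - cos θ)

Dividing both sides by λ_C:
Δλ/λ_C = 1 - cos θ

For θ = 165°:
Δλ/λ_C = 1 - cos(165°)
Δλ/λ_C = 1 - -0.9659
Δλ/λ_C = 1.9659

This means the shift is 1.9659 × λ_C = 4.7699 pm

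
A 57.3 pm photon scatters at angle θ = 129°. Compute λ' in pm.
61.2532 pm

Using the Compton scattering formula:
λ' = λ + Δλ = λ + λ_C(1 - cos θ)

Given:
- Initial wavelength λ = 57.3 pm
- Scattering angle θ = 129°
- Compton wavelength λ_C ≈ 2.4263 pm

Calculate the shift:
Δλ = 2.4263 × (1 - cos(129°))
Δλ = 2.4263 × 1.6293
Δλ = 3.9532 pm

Final wavelength:
λ' = 57.3 + 3.9532 = 61.2532 pm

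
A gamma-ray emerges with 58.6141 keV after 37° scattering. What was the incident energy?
59.9999 keV

Convert final energy to wavelength (hc ≈ 1239.842 keV·pm):
λ' = hc/E' = 1239.842 / 58.6141 = 21.1526 pm

Calculate the Compton shift:
Δλ = λ_C(1 - cos(37°))
Δλ = 2.4263 × (1 - cos(37°))
Δλ = 0.4886 pm

Initial wavelength:
λ = λ' - Δλ = 21.1526 - 0.4886 = 20.6641 pm

Initial energy:
E = hc/λ = 1239.842 / 20.6641 = 59.9999 keV

(Intermediate values are shown rounded; full precision is carried through to the final answer.)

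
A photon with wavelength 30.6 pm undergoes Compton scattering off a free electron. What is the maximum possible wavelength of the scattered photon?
35.4526 pm (at θ = 180°)

The Compton shift is Δλ = λ_C(1 − cos θ).

Since cos θ ranges from −1 to 1, the factor (1 − cos θ) ranges from 0 to 2; the maximum shift occurs at θ = 180° (backscattering):
Δλ_max = 2λ_C = 2 × 2.4263 pm = 4.8526 pm

Maximum scattered wavelength:
λ'_max = λ₀ + Δλ_max = 30.6 + 4.8526 = 35.4526 pm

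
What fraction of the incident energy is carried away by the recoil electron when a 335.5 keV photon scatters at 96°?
0.4204 (or 42.04%)

Calculate initial and final photon energies:

Initial: E₀ = 335.5 keV → λ₀ = 3.6955 pm
Compton shift: Δλ = 2.6799 pm
Final wavelength: λ' = 6.3754 pm
Final energy: E' = 194.4718 keV

Fractional energy loss:
(E₀ - E')/E₀ = (335.5000 - 194.4718)/335.5000
= 141.0282/335.5000
= 0.4204
= 42.04%

(Intermediate values are shown rounded; full precision is carried through to the final answer.)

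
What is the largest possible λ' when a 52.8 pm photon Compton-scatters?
57.6526 pm (at θ = 180°)

The Compton shift is Δλ = λ_C(1 − cos θ).

Since cos θ ranges from −1 to 1, the factor (1 − cos θ) ranges from 0 to 2; the maximum shift occurs at θ = 180° (backscattering):
Δλ_max = 2λ_C = 2 × 2.4263 pm = 4.8526 pm

Maximum scattered wavelength:
λ'_max = λ₀ + Δλ_max = 52.8 + 4.8526 = 57.6526 pm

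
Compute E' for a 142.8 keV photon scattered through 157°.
92.9270 keV

First convert energy to wavelength:
λ = hc/E, with hc ≈ 1239.842 keV·pm (i.e. 1239.842 eV·nm)

For E = 142.8 keV = 142800 eV:
λ = 1239.842 keV·pm / 142.8 keV
λ = 8.6824 pm

Calculate the Compton shift:
Δλ = λ_C(1 - cos(157°)) = 2.4263 × 1.9205
Δλ = 4.6597 pm

Final wavelength:
λ' = 8.6824 + 4.6597 = 13.3421 pm

Final energy:
E' = hc/λ' = 1239.842 / 13.3421 = 92.9270 keV

(Intermediate values are shown rounded; full precision is carried through to the final answer.)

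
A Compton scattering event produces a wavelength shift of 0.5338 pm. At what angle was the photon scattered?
38.74°

From the Compton formula Δλ = λ_C(1 - cos θ), we can solve for θ:

cos θ = 1 - Δλ/λ_C

Given:
- Δλ = 0.5338 pm
- λ_C = h/(m_e·c) ≈ 2.42631024 pm

cos θ = 1 - 0.5338/2.42631024
cos θ = 1 - 0.220005
cos θ = 0.779995

θ = arccos(0.779995)
θ = 38.74°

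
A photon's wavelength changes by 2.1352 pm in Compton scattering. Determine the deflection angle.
83.11°

From the Compton formula Δλ = λ_C(1 - cos θ), we can solve for θ:

cos θ = 1 - Δλ/λ_C

Given:
- Δλ = 2.1352 pm
- λ_C = h/(m_e·c) ≈ 2.42631024 pm

cos θ = 1 - 2.1352/2.42631024
cos θ = 1 - 0.880019
cos θ = 0.119981

θ = arccos(0.119981)
θ = 83.11°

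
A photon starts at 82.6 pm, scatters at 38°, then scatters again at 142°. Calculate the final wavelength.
87.4526 pm

Apply Compton shift twice:

First scattering at θ₁ = 38°:
Δλ₁ = λ_C(1 - cos(38°))
Δλ₁ = 2.4263 × 0.2120
Δλ₁ = 0.5144 pm

After first scattering:
λ₁ = 82.6 + 0.5144 = 83.1144 pm

Second scattering at θ₂ = 142°:
Δλ₂ = λ_C(1 - cos(142°))
Δλ₂ = 2.4263 × 1.7880
Δλ₂ = 4.3383 pm

Final wavelength:
λ₂ = 83.1144 + 4.3383 = 87.4526 pm

Total shift: Δλ_total = 0.5144 + 4.3383 = 4.8526 pm

(Intermediate values are shown rounded; full precision is carried through to the final answer.)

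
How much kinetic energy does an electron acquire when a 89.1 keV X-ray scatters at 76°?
10.4024 keV

By energy conservation: K_e = E_initial - E_final

First find the scattered photon energy:
Initial wavelength: λ = hc/E = 13.9152 pm
Compton shift: Δλ = λ_C(1 - cos(76°)) = 1.8393 pm
Final wavelength: λ' = 13.9152 + 1.8393 = 15.7545 pm
Final photon energy: E' = hc/λ' = 78.6976 keV

Electron kinetic energy:
K_e = E - E' = 89.1000 - 78.6976 = 10.4024 keV

(Intermediate values are shown rounded; full precision is carried through to the final answer.)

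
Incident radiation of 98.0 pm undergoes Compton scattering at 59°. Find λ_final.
99.1767 pm

Using the Compton scattering formula:
λ' = λ + Δλ = λ + λ_C(1 - cos θ)

Given:
- Initial wavelength λ = 98.0 pm
- Scattering angle θ = 59°
- Compton wavelength λ_C ≈ 2.4263 pm

Calculate the shift:
Δλ = 2.4263 × (1 - cos(59°))
Δλ = 2.4263 × 0.4850
Δλ = 1.1767 pm

Final wavelength:
λ' = 98.0 + 1.1767 = 99.1767 pm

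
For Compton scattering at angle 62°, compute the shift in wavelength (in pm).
1.2872 pm

Using the Compton scattering formula:
Δλ = λ_C(1 - cos θ)

where λ_C = h/(m_e·c) ≈ 2.4263 pm is the Compton wavelength of an electron.

For θ = 62°:
cos(62°) = 0.4695
1 - cos(62°) = 0.5305

Δλ = 2.4263 × 0.5305
Δλ = 1.2872 pm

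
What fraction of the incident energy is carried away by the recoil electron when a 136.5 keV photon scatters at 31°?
0.0368 (or 3.68%)

Calculate initial and final photon energies:

Initial: E₀ = 136.5 keV → λ₀ = 9.0831 pm
Compton shift: Δλ = 0.3466 pm
Final wavelength: λ' = 9.4296 pm
Final energy: E' = 131.4834 keV

Fractional energy loss:
(E₀ - E')/E₀ = (136.5000 - 131.4834)/136.5000
= 5.0166/136.5000
= 0.0368
= 3.68%

(Intermediate values are shown rounded; full precision is carried through to the final answer.)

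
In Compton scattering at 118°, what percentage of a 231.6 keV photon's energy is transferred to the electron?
0.3998 (or 39.98%)

Calculate initial and final photon energies:

Initial: E₀ = 231.6 keV → λ₀ = 5.3534 pm
Compton shift: Δλ = 3.5654 pm
Final wavelength: λ' = 8.9188 pm
Final energy: E' = 139.0149 keV

Fractional energy loss:
(E₀ - E')/E₀ = (231.6000 - 139.0149)/231.6000
= 92.5851/231.6000
= 0.3998
= 39.98%

(Intermediate values are shown rounded; full precision is carried through to the final answer.)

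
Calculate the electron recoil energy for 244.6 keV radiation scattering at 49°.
34.5770 keV

By energy conservation: K_e = E_initial - E_final

First find the scattered photon energy:
Initial wavelength: λ = hc/E = 5.0689 pm
Compton shift: Δλ = λ_C(1 - cos(49°)) = 0.8345 pm
Final wavelength: λ' = 5.0689 + 0.8345 = 5.9034 pm
Final photon energy: E' = hc/λ' = 210.0230 keV

Electron kinetic energy:
K_e = E - E' = 244.6000 - 210.0230 = 34.5770 keV

(Intermediate values are shown rounded; full precision is carried through to the final answer.)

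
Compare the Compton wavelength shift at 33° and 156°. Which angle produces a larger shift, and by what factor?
156° produces the larger shift by a factor of 11.861

Calculate both shifts using Δλ = λ_C(1 - cos θ):

For θ₁ = 33°:
Δλ₁ = 2.4263 × (1 - cos(33°))
Δλ₁ = 2.4263 × 0.1613
Δλ₁ = 0.3914 pm

For θ₂ = 156°:
Δλ₂ = 2.4263 × (1 - cos(156°))
Δλ₂ = 2.4263 × 1.9135
Δλ₂ = 4.6429 pm

The 156° angle produces the larger shift.
Ratio: 4.6429/0.3914 = 11.861

(Intermediate values are shown rounded; full precision is carried through to the final answer.)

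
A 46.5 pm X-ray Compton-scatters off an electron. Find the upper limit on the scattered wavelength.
51.3526 pm (at θ = 180°)

The Compton shift is Δλ = λ_C(1 − cos θ).

Since cos θ ranges from −1 to 1, the factor (1 − cos θ) ranges from 0 to 2; the maximum shift occurs at θ = 180° (backscattering):
Δλ_max = 2λ_C = 2 × 2.4263 pm = 4.8526 pm

Maximum scattered wavelength:
λ'_max = λ₀ + Δλ_max = 46.5 + 4.8526 = 51.3526 pm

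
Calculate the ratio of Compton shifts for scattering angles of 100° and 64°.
100° produces the larger shift by a factor of 2.090

Calculate both shifts using Δλ = λ_C(1 - cos θ):

For θ₁ = 64°:
Δλ₁ = 2.4263 × (1 - cos(64°))
Δλ₁ = 2.4263 × 0.5616
Δλ₁ = 1.3627 pm

For θ₂ = 100°:
Δλ₂ = 2.4263 × (1 - cos(100°))
Δλ₂ = 2.4263 × 1.1736
Δλ₂ = 2.8476 pm

The 100° angle produces the larger shift.
Ratio: 2.8476/1.3627 = 2.090

(Intermediate values are shown rounded; full precision is carried through to the final answer.)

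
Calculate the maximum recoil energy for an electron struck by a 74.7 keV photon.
16.8991 keV

Maximum energy transfer occurs at θ = 180° (backscattering).

Initial photon: E₀ = 74.7 keV → λ₀ = 16.5976 pm

Maximum Compton shift (at 180°):
Δλ_max = 2λ_C = 2 × 2.4263 = 4.8526 pm

Final wavelength:
λ' = 16.5976 + 4.8526 = 21.4502 pm

Minimum photon energy (maximum energy to electron):
E'_min = hc/λ' = 57.8009 keV

Maximum electron kinetic energy:
K_max = E₀ - E'_min = 74.7000 - 57.8009 = 16.8991 keV

(Intermediate values are shown rounded; full precision is carried through to the final answer.)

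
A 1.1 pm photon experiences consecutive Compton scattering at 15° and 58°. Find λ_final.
2.3232 pm

Apply Compton shift twice:

First scattering at θ₁ = 15°:
Δλ₁ = λ_C(1 - cos(15°))
Δλ₁ = 2.4263 × 0.0341
Δλ₁ = 0.0827 pm

After first scattering:
λ₁ = 1.1 + 0.0827 = 1.1827 pm

Second scattering at θ₂ = 58°:
Δλ₂ = λ_C(1 - cos(58°))
Δλ₂ = 2.4263 × 0.4701
Δλ₂ = 1.1406 pm

Final wavelength:
λ₂ = 1.1827 + 1.1406 = 2.3232 pm

Total shift: Δλ_total = 0.0827 + 1.1406 = 1.2232 pm

(Intermediate values are shown rounded; full precision is carried through to the final answer.)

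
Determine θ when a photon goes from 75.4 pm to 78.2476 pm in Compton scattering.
100.00°

First find the wavelength shift:
Δλ = λ' - λ = 78.2476 - 75.4 = 2.8476 pm

Using Δλ = λ_C(1 - cos θ), with λ_C = h/(m_e·c) ≈ 2.42631024 pm:
cos θ = 1 - Δλ/λ_C
cos θ = 1 - 2.8476/2.42631024
cos θ = -0.173634

θ = arccos(-0.173634)
θ = 100.00°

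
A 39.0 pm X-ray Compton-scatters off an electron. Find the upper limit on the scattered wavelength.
43.8526 pm (at θ = 180°)

The Compton shift is Δλ = λ_C(1 − cos θ).

Since cos θ ranges from −1 to 1, the factor (1 − cos θ) ranges from 0 to 2; the maximum shift occurs at θ = 180° (backscattering):
Δλ_max = 2λ_C = 2 × 2.4263 pm = 4.8526 pm

Maximum scattered wavelength:
λ'_max = λ₀ + Δλ_max = 39.0 + 4.8526 = 43.8526 pm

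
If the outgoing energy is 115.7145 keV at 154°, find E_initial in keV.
202.9998 keV

Convert final energy to wavelength (hc ≈ 1239.842 keV·pm):
λ' = hc/E' = 1239.842 / 115.7145 = 10.7147 pm

Calculate the Compton shift:
Δλ = λ_C(1 - cos(154°))
Δλ = 2.4263 × (1 - cos(154°))
Δλ = 4.6071 pm

Initial wavelength:
λ = λ' - Δλ = 10.7147 - 4.6071 = 6.1076 pm

Initial energy:
E = hc/λ = 1239.842 / 6.1076 = 202.9998 keV

(Intermediate values are shown rounded; full precision is carried through to the final answer.)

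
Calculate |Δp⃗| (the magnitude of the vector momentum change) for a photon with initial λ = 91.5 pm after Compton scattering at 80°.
9.2106e-24 kg·m/s

Photon momentum magnitude is p = h/λ.

Initial momentum:
p₀ = h/λ = 6.6261e-34/9.1500e-11 = 7.2416e-24 kg·m/s

After scattering:
λ' = λ + Δλ = 91.5 + 2.0050 = 93.5050 pm
p' = h/λ' = 6.6261e-34/9.3505e-11 = 7.0863e-24 kg·m/s

Momentum is a vector; the scattered photon's direction makes angle θ = 80° with the incident direction. The magnitude of the vector change Δp⃗ = p⃗₀ − p⃗' is found from the law of cosines:
|Δp⃗|² = p₀² + p'² − 2p₀p'cos θ
|Δp⃗|² = (7.2416e-24)² + (7.0863e-24)² − 2·7.2416e-24·7.0863e-24·cos(80°)
|Δp⃗| = 9.2106e-24 kg·m/s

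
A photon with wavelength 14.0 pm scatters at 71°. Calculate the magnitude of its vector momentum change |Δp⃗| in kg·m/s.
5.2248e-23 kg·m/s

Photon momentum magnitude is p = h/λ.

Initial momentum:
p₀ = h/λ = 6.6261e-34/1.4000e-11 = 4.7329e-23 kg·m/s

After scattering:
λ' = λ + Δλ = 14.0 + 1.6364 = 15.6364 pm
p' = h/λ' = 6.6261e-34/1.5636e-11 = 4.2376e-23 kg·m/s

Momentum is a vector; the scattered photon's direction makes angle θ = 71° with the incident direction. The magnitude of the vector change Δp⃗ = p⃗₀ − p⃗' is found from the law of cosines:
|Δp⃗|² = p₀² + p'² − 2p₀p'cos θ
|Δp⃗|² = (4.7329e-23)² + (4.2376e-23)² − 2·4.7329e-23·4.2376e-23·cos(71°)
|Δp⃗| = 5.2248e-23 kg·m/s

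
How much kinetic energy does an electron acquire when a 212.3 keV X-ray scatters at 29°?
10.5113 keV

By energy conservation: K_e = E_initial - E_final

First find the scattered photon energy:
Initial wavelength: λ = hc/E = 5.8400 pm
Compton shift: Δλ = λ_C(1 - cos(29°)) = 0.3042 pm
Final wavelength: λ' = 5.8400 + 0.3042 = 6.1443 pm
Final photon energy: E' = hc/λ' = 201.7887 keV

Electron kinetic energy:
K_e = E - E' = 212.3000 - 201.7887 = 10.5113 keV

(Intermediate values are shown rounded; full precision is carried through to the final answer.)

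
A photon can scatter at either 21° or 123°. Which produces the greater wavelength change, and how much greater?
123° produces the larger shift by a factor of 23.256

Calculate both shifts using Δλ = λ_C(1 - cos θ):

For θ₁ = 21°:
Δλ₁ = 2.4263 × (1 - cos(21°))
Δλ₁ = 2.4263 × 0.0664
Δλ₁ = 0.1612 pm

For θ₂ = 123°:
Δλ₂ = 2.4263 × (1 - cos(123°))
Δλ₂ = 2.4263 × 1.5446
Δλ₂ = 3.7478 pm

The 123° angle produces the larger shift.
Ratio: 3.7478/0.1612 = 23.256

(Intermediate values are shown rounded; full precision is carried through to the final answer.)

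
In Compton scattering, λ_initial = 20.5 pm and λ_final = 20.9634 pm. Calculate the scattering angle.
36.00°

First find the wavelength shift:
Δλ = λ' - λ = 20.9634 - 20.5 = 0.4634 pm

Using Δλ = λ_C(1 - cos θ), with λ_C = h/(m_e·c) ≈ 2.42631024 pm:
cos θ = 1 - Δλ/λ_C
cos θ = 1 - 0.4634/2.42631024
cos θ = 0.809010

θ = arccos(0.809010)
θ = 36.00°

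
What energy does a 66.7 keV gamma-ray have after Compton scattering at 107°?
57.0724 keV

First convert energy to wavelength:
λ = hc/E, with hc ≈ 1239.842 keV·pm (i.e. 1239.842 eV·nm)

For E = 66.7 keV = 66700 eV:
λ = 1239.842 keV·pm / 66.7 keV
λ = 18.5883 pm

Calculate the Compton shift:
Δλ = λ_C(1 - cos(107°)) = 2.4263 × 1.2924
Δλ = 3.1357 pm

Final wavelength:
λ' = 18.5883 + 3.1357 = 21.7240 pm

Final energy:
E' = hc/λ' = 1239.842 / 21.7240 = 57.0724 keV

(Intermediate values are shown rounded; full precision is carried through to the final answer.)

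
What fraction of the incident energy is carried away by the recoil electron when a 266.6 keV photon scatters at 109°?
0.4088 (or 40.88%)

Calculate initial and final photon energies:

Initial: E₀ = 266.6 keV → λ₀ = 4.6506 pm
Compton shift: Δλ = 3.2162 pm
Final wavelength: λ' = 7.8668 pm
Final energy: E' = 157.6042 keV

Fractional energy loss:
(E₀ - E')/E₀ = (266.6000 - 157.6042)/266.6000
= 108.9958/266.6000
= 0.4088
= 40.88%

(Intermediate values are shown rounded; full precision is carried through to the final answer.)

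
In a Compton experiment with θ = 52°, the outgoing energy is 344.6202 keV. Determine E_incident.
465.1999 keV

Convert final energy to wavelength (hc ≈ 1239.842 keV·pm):
λ' = hc/E' = 1239.842 / 344.6202 = 3.5977 pm

Calculate the Compton shift:
Δλ = λ_C(1 - cos(52°))
Δλ = 2.4263 × (1 - cos(52°))
Δλ = 0.9325 pm

Initial wavelength:
λ = λ' - Δλ = 3.5977 - 0.9325 = 2.6652 pm

Initial energy:
E = hc/λ = 1239.842 / 2.6652 = 465.1999 keV

(Intermediate values are shown rounded; full precision is carried through to the final answer.)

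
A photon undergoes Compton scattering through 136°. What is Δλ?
4.1717 pm

Using the Compton scattering formula:
Δλ = λ_C(1 - cos θ)

where λ_C = h/(m_e·c) ≈ 2.4263 pm is the Compton wavelength of an electron.

For θ = 136°:
cos(136°) = -0.7193
1 - cos(136°) = 1.7193

Δλ = 2.4263 × 1.7193
Δλ = 4.1717 pm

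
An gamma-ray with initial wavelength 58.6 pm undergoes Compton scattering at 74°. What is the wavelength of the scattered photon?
60.3575 pm

Using the Compton scattering formula:
λ' = λ + Δλ = λ + λ_C(1 - cos θ)

Given:
- Initial wavelength λ = 58.6 pm
- Scattering angle θ = 74°
- Compton wavelength λ_C ≈ 2.4263 pm

Calculate the shift:
Δλ = 2.4263 × (1 - cos(74°))
Δλ = 2.4263 × 0.7244
Δλ = 1.7575 pm

Final wavelength:
λ' = 58.6 + 1.7575 = 60.3575 pm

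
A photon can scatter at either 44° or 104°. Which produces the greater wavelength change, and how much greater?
104° produces the larger shift by a factor of 4.425

Calculate both shifts using Δλ = λ_C(1 - cos θ):

For θ₁ = 44°:
Δλ₁ = 2.4263 × (1 - cos(44°))
Δλ₁ = 2.4263 × 0.2807
Δλ₁ = 0.6810 pm

For θ₂ = 104°:
Δλ₂ = 2.4263 × (1 - cos(104°))
Δλ₂ = 2.4263 × 1.2419
Δλ₂ = 3.0133 pm

The 104° angle produces the larger shift.
Ratio: 3.0133/0.6810 = 4.425

(Intermediate values are shown rounded; full precision is carried through to the final answer.)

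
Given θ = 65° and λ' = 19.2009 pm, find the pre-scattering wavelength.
17.8000 pm

From λ' = λ + Δλ, we have λ = λ' - Δλ

First calculate the Compton shift:
Δλ = λ_C(1 - cos θ)
Δλ = 2.4263 × (1 - cos(65°))
Δλ = 2.4263 × 0.5774
Δλ = 1.4009 pm

Initial wavelength:
λ = λ' - Δλ
λ = 19.2009 - 1.4009
λ = 17.8000 pm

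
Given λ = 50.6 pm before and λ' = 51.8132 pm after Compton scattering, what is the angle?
60.00°

First find the wavelength shift:
Δλ = λ' - λ = 51.8132 - 50.6 = 1.2132 pm

Using Δλ = λ_C(1 - cos θ), with λ_C = h/(m_e·c) ≈ 2.42631024 pm:
cos θ = 1 - Δλ/λ_C
cos θ = 1 - 1.2132/2.42631024
cos θ = 0.499982

θ = arccos(0.499982)
θ = 60.00°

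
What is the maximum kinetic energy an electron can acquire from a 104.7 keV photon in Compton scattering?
30.4334 keV

Maximum energy transfer occurs at θ = 180° (backscattering).

Initial photon: E₀ = 104.7 keV → λ₀ = 11.8419 pm

Maximum Compton shift (at 180°):
Δλ_max = 2λ_C = 2 × 2.4263 = 4.8526 pm

Final wavelength:
λ' = 11.8419 + 4.8526 = 16.6945 pm

Minimum photon energy (maximum energy to electron):
E'_min = hc/λ' = 74.2666 keV

Maximum electron kinetic energy:
K_max = E₀ - E'_min = 104.7000 - 74.2666 = 30.4334 keV

(Intermediate values are shown rounded; full precision is carried through to the final answer.)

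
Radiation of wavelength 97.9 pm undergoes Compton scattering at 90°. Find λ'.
100.3263 pm

Using the Compton formula: λ' = λ + λ_C(1 − cos θ)

For θ = 90°, cos θ = 0 (exact) = 0.0000, so:
1 − cos 90° = 1 − (0) = 1.0000

Δλ = λ_C × 1.0000 = 2.4263 × 1.0000 = 2.4263 pm

λ' = 97.9 + 2.4263 = 100.3263 pm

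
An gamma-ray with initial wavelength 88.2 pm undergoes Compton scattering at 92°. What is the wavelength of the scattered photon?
90.7110 pm

Using the Compton scattering formula:
λ' = λ + Δλ = λ + λ_C(1 - cos θ)

Given:
- Initial wavelength λ = 88.2 pm
- Scattering angle θ = 92°
- Compton wavelength λ_C ≈ 2.4263 pm

Calculate the shift:
Δλ = 2.4263 × (1 - cos(92°))
Δλ = 2.4263 × 1.0349
Δλ = 2.5110 pm

Final wavelength:
λ' = 88.2 + 2.5110 = 90.7110 pm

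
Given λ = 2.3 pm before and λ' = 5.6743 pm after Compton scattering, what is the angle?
113.00°

First find the wavelength shift:
Δλ = λ' - λ = 5.6743 - 2.3 = 3.3743 pm

Using Δλ = λ_C(1 - cos θ), with λ_C = h/(m_e·c) ≈ 2.42631024 pm:
cos θ = 1 - Δλ/λ_C
cos θ = 1 - 3.3743/2.42631024
cos θ = -0.390713

θ = arccos(-0.390713)
θ = 113.00°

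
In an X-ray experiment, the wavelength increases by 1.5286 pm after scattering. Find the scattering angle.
68.29°

From the Compton formula Δλ = λ_C(1 - cos θ), we can solve for θ:

cos θ = 1 - Δλ/λ_C

Given:
- Δλ = 1.5286 pm
- λ_C = h/(m_e·c) ≈ 2.42631024 pm

cos θ = 1 - 1.5286/2.42631024
cos θ = 1 - 0.630010
cos θ = 0.369990

θ = arccos(0.369990)
θ = 68.29°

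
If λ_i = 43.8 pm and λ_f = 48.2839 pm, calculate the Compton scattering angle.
148.00°

First find the wavelength shift:
Δλ = λ' - λ = 48.2839 - 43.8 = 4.4839 pm

Using Δλ = λ_C(1 - cos θ), with λ_C = h/(m_e·c) ≈ 2.42631024 pm:
cos θ = 1 - Δλ/λ_C
cos θ = 1 - 4.4839/2.42631024
cos θ = -0.848032

θ = arccos(-0.848032)
θ = 148.00°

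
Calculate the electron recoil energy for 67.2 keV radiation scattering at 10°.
0.1340 keV

By energy conservation: K_e = E_initial - E_final

First find the scattered photon energy:
Initial wavelength: λ = hc/E = 18.4500 pm
Compton shift: Δλ = λ_C(1 - cos(10°)) = 0.0369 pm
Final wavelength: λ' = 18.4500 + 0.0369 = 18.4869 pm
Final photon energy: E' = hc/λ' = 67.0660 keV

Electron kinetic energy:
K_e = E - E' = 67.2000 - 67.0660 = 0.1340 keV

(Intermediate values are shown rounded; full precision is carried through to the final answer.)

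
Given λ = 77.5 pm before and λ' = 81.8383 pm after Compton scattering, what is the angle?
142.00°

First find the wavelength shift:
Δλ = λ' - λ = 81.8383 - 77.5 = 4.3383 pm

Using Δλ = λ_C(1 - cos θ), with λ_C = h/(m_e·c) ≈ 2.42631024 pm:
cos θ = 1 - Δλ/λ_C
cos θ = 1 - 4.3383/2.42631024
cos θ = -0.788024

θ = arccos(-0.788024)
θ = 142.00°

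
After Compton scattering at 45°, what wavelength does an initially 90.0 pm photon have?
90.7106 pm

Using the Compton formula: λ' = λ + λ_C(1 − cos θ)

For θ = 45°, cos θ = √2/2 (exact) ≈ 0.7071, so:
1 − cos 45° = 1 − (√2/2) ≈ 0.2929

Δλ = λ_C × 0.2929 = 2.4263 × 0.2929 = 0.7106 pm

λ' = 90.0 + 0.7106 = 90.7106 pm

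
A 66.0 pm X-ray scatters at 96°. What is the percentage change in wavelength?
4.0605%

Calculate the Compton shift:
Δλ = λ_C(1 - cos(96°))
Δλ = 2.4263 × (1 - cos(96°))
Δλ = 2.4263 × 1.1045
Δλ = 2.6799 pm

Percentage change:
(Δλ/λ₀) × 100 = (2.6799/66.0) × 100
= 4.0605%

(Intermediate values are shown rounded; full precision is carried through to the final answer.)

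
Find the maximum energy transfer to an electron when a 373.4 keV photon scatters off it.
221.7009 keV

Maximum energy transfer occurs at θ = 180° (backscattering).

Initial photon: E₀ = 373.4 keV → λ₀ = 3.3204 pm

Maximum Compton shift (at 180°):
Δλ_max = 2λ_C = 2 × 2.4263 = 4.8526 pm

Final wavelength:
λ' = 3.3204 + 4.8526 = 8.1730 pm

Minimum photon energy (maximum energy to electron):
E'_min = hc/λ' = 151.6991 keV

Maximum electron kinetic energy:
K_max = E₀ - E'_min = 373.4000 - 151.6991 = 221.7009 keV

(Intermediate values are shown rounded; full precision is carried through to the final answer.)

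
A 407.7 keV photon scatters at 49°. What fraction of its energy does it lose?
0.2153 (or 21.53%)

Calculate initial and final photon energies:

Initial: E₀ = 407.7 keV → λ₀ = 3.0411 pm
Compton shift: Δλ = 0.8345 pm
Final wavelength: λ' = 3.8756 pm
Final energy: E' = 319.9120 keV

Fractional energy loss:
(E₀ - E')/E₀ = (407.7000 - 319.9120)/407.7000
= 87.7880/407.7000
= 0.2153
= 21.53%

(Intermediate values are shown rounded; full precision is carried through to the final answer.)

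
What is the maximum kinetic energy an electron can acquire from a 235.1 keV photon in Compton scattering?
112.6622 keV

Maximum energy transfer occurs at θ = 180° (backscattering).

Initial photon: E₀ = 235.1 keV → λ₀ = 5.2737 pm

Maximum Compton shift (at 180°):
Δλ_max = 2λ_C = 2 × 2.4263 = 4.8526 pm

Final wavelength:
λ' = 5.2737 + 4.8526 = 10.1263 pm

Minimum photon energy (maximum energy to electron):
E'_min = hc/λ' = 122.4378 keV

Maximum electron kinetic energy:
K_max = E₀ - E'_min = 235.1000 - 122.4378 = 112.6622 keV

(Intermediate values are shown rounded; full precision is carried through to the final answer.)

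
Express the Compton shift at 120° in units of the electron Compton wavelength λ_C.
1.5000 λ_C

The Compton shift formula is:
Δλ = λ_C(1 - cos θ)

Dividing both sides by λ_C:
Δλ/λ_C = 1 - cos θ

For θ = 120°:
Δλ/λ_C = 1 - cos(120°)
Δλ/λ_C = 1 - -0.5000
Δλ/λ_C = 1.5000

This means the shift is 1.5000 × λ_C = 3.6395 pm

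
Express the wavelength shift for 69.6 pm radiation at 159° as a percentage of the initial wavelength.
6.7406%

Calculate the Compton shift:
Δλ = λ_C(1 - cos(159°))
Δλ = 2.4263 × (1 - cos(159°))
Δλ = 2.4263 × 1.9336
Δλ = 4.6915 pm

Percentage change:
(Δλ/λ₀) × 100 = (4.6915/69.6) × 100
= 6.7406%

(Intermediate values are shown rounded; full precision is carried through to the final answer.)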